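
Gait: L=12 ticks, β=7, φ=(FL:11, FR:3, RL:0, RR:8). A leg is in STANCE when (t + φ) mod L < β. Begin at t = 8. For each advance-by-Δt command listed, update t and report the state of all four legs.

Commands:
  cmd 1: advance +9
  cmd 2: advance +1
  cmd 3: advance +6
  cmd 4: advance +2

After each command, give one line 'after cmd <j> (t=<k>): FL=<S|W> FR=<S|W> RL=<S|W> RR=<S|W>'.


after cmd 1 (t=17): FL=S FR=W RL=S RR=S
after cmd 2 (t=18): FL=S FR=W RL=S RR=S
after cmd 3 (t=24): FL=W FR=S RL=S RR=W
after cmd 4 (t=26): FL=S FR=S RL=S RR=W

start t=8: FL=W FR=W RL=W RR=S
cmd 1: advance +9 → t=17, phase=(4,8,5,1) → FL=S FR=W RL=S RR=S
cmd 2: advance +1 → t=18, phase=(5,9,6,2) → FL=S FR=W RL=S RR=S
cmd 3: advance +6 → t=24, phase=(11,3,0,8) → FL=W FR=S RL=S RR=W
cmd 4: advance +2 → t=26, phase=(1,5,2,10) → FL=S FR=S RL=S RR=W


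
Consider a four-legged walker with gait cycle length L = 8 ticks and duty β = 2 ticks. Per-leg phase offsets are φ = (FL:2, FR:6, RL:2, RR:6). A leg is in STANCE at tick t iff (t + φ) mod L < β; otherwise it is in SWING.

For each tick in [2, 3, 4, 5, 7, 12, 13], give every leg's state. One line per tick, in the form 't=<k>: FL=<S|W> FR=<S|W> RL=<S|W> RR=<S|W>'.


t=2: FL=W FR=S RL=W RR=S
t=3: FL=W FR=S RL=W RR=S
t=4: FL=W FR=W RL=W RR=W
t=5: FL=W FR=W RL=W RR=W
t=7: FL=S FR=W RL=S RR=W
t=12: FL=W FR=W RL=W RR=W
t=13: FL=W FR=W RL=W RR=W

t=2: phase=(4,0,4,0) vs β=2 → FL=W FR=S RL=W RR=S
t=3: phase=(5,1,5,1) vs β=2 → FL=W FR=S RL=W RR=S
t=4: phase=(6,2,6,2) vs β=2 → FL=W FR=W RL=W RR=W
t=5: phase=(7,3,7,3) vs β=2 → FL=W FR=W RL=W RR=W
t=7: phase=(1,5,1,5) vs β=2 → FL=S FR=W RL=S RR=W
t=12: phase=(6,2,6,2) vs β=2 → FL=W FR=W RL=W RR=W
t=13: phase=(7,3,7,3) vs β=2 → FL=W FR=W RL=W RR=W


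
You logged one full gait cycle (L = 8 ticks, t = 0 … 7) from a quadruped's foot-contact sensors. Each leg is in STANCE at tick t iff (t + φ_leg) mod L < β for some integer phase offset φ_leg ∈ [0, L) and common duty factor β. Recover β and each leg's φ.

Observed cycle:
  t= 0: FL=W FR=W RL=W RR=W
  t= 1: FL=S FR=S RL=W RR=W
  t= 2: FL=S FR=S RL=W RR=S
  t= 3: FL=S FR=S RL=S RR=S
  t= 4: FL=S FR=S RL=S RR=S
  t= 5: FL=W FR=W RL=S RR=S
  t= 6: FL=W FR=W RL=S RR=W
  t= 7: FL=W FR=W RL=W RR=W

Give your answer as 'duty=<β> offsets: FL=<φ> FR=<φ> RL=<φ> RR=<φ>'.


duty=4 offsets: FL=7 FR=7 RL=5 RR=6

duty β = stance ticks per leg = 4
FL: stance ticks = 4; W→S at t=1 → φ=7
FR: stance ticks = 4; W→S at t=1 → φ=7
RL: stance ticks = 4; W→S at t=3 → φ=5
RR: stance ticks = 4; W→S at t=2 → φ=6


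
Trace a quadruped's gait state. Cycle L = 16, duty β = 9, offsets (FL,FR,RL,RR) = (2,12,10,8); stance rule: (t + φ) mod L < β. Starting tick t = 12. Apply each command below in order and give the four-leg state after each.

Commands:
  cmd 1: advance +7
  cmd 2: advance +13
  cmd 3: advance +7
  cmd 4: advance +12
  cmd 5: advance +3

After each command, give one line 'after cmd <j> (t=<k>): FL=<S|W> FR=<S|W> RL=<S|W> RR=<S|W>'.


start t=12: FL=W FR=S RL=S RR=S
cmd 1: advance +7 → t=19, phase=(5,15,13,11) → FL=S FR=W RL=W RR=W
cmd 2: advance +13 → t=32, phase=(2,12,10,8) → FL=S FR=W RL=W RR=S
cmd 3: advance +7 → t=39, phase=(9,3,1,15) → FL=W FR=S RL=S RR=W
cmd 4: advance +12 → t=51, phase=(5,15,13,11) → FL=S FR=W RL=W RR=W
cmd 5: advance +3 → t=54, phase=(8,2,0,14) → FL=S FR=S RL=S RR=W

after cmd 1 (t=19): FL=S FR=W RL=W RR=W
after cmd 2 (t=32): FL=S FR=W RL=W RR=S
after cmd 3 (t=39): FL=W FR=S RL=S RR=W
after cmd 4 (t=51): FL=S FR=W RL=W RR=W
after cmd 5 (t=54): FL=S FR=S RL=S RR=W


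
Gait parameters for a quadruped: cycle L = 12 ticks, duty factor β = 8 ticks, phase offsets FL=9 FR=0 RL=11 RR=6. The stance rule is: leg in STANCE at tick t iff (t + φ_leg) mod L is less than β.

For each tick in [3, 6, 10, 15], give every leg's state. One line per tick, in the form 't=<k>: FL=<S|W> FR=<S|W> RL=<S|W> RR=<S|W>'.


t=3: FL=S FR=S RL=S RR=W
t=6: FL=S FR=S RL=S RR=S
t=10: FL=S FR=W RL=W RR=S
t=15: FL=S FR=S RL=S RR=W

t=3: phase=(0,3,2,9) vs β=8 → FL=S FR=S RL=S RR=W
t=6: phase=(3,6,5,0) vs β=8 → FL=S FR=S RL=S RR=S
t=10: phase=(7,10,9,4) vs β=8 → FL=S FR=W RL=W RR=S
t=15: phase=(0,3,2,9) vs β=8 → FL=S FR=S RL=S RR=W


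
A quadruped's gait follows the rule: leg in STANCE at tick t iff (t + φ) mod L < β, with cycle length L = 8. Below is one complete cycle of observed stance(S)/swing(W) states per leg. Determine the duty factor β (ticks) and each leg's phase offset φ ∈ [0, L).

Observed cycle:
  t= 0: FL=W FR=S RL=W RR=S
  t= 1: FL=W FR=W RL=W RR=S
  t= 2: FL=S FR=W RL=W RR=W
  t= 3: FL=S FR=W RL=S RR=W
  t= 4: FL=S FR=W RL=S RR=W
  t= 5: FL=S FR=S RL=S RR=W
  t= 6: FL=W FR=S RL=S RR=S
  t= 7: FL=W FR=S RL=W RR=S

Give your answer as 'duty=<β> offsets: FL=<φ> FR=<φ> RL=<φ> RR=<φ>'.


duty β = stance ticks per leg = 4
FL: stance ticks = 4; W→S at t=2 → φ=6
FR: stance ticks = 4; W→S at t=5 → φ=3
RL: stance ticks = 4; W→S at t=3 → φ=5
RR: stance ticks = 4; W→S at t=6 → φ=2

duty=4 offsets: FL=6 FR=3 RL=5 RR=2


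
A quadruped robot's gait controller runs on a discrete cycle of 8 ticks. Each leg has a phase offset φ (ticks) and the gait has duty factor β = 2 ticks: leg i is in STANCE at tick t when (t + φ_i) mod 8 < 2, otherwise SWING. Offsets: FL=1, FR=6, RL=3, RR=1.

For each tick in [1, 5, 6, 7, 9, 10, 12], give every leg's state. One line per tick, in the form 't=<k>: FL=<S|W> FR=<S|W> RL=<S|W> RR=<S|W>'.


t=1: phase=(2,7,4,2) vs β=2 → FL=W FR=W RL=W RR=W
t=5: phase=(6,3,0,6) vs β=2 → FL=W FR=W RL=S RR=W
t=6: phase=(7,4,1,7) vs β=2 → FL=W FR=W RL=S RR=W
t=7: phase=(0,5,2,0) vs β=2 → FL=S FR=W RL=W RR=S
t=9: phase=(2,7,4,2) vs β=2 → FL=W FR=W RL=W RR=W
t=10: phase=(3,0,5,3) vs β=2 → FL=W FR=S RL=W RR=W
t=12: phase=(5,2,7,5) vs β=2 → FL=W FR=W RL=W RR=W

t=1: FL=W FR=W RL=W RR=W
t=5: FL=W FR=W RL=S RR=W
t=6: FL=W FR=W RL=S RR=W
t=7: FL=S FR=W RL=W RR=S
t=9: FL=W FR=W RL=W RR=W
t=10: FL=W FR=S RL=W RR=W
t=12: FL=W FR=W RL=W RR=W


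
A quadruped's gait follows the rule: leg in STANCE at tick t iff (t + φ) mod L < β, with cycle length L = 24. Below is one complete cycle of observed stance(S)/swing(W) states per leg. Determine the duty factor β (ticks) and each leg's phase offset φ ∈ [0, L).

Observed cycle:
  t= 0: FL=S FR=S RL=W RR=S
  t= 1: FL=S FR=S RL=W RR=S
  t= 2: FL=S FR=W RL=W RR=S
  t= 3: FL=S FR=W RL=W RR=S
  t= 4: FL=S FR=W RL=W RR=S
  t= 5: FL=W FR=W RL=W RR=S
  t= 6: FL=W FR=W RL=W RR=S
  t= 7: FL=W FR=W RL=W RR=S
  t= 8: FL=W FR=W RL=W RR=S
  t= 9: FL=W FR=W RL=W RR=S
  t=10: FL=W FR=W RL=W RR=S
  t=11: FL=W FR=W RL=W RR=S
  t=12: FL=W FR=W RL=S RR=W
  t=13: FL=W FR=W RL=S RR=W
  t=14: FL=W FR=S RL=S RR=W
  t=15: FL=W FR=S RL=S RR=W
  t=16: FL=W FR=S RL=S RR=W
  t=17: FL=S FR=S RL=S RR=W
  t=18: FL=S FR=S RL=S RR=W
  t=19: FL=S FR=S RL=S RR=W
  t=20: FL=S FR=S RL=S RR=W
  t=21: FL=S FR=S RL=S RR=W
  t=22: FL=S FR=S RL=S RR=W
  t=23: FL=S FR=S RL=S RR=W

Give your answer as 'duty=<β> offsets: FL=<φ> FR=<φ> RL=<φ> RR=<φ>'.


duty=12 offsets: FL=7 FR=10 RL=12 RR=0

duty β = stance ticks per leg = 12
FL: stance ticks = 12; W→S at t=17 → φ=7
FR: stance ticks = 12; W→S at t=14 → φ=10
RL: stance ticks = 12; W→S at t=12 → φ=12
RR: stance ticks = 12; W→S at t=0 → φ=0


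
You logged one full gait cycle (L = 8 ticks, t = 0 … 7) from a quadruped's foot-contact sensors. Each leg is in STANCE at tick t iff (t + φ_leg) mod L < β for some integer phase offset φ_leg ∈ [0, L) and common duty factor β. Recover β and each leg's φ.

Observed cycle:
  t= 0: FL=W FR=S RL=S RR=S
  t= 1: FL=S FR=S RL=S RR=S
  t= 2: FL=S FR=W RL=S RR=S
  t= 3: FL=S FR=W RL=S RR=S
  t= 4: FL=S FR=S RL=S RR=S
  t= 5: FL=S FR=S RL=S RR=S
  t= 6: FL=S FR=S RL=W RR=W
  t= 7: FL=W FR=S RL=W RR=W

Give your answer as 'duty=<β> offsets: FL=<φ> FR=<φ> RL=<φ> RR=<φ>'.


duty β = stance ticks per leg = 6
FL: stance ticks = 6; W→S at t=1 → φ=7
FR: stance ticks = 6; W→S at t=4 → φ=4
RL: stance ticks = 6; W→S at t=0 → φ=0
RR: stance ticks = 6; W→S at t=0 → φ=0

duty=6 offsets: FL=7 FR=4 RL=0 RR=0


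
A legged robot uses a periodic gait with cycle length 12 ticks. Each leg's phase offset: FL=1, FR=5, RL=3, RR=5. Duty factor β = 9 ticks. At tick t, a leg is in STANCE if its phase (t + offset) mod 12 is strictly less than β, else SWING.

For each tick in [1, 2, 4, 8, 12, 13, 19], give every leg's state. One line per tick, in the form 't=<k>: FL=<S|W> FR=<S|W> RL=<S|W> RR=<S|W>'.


t=1: FL=S FR=S RL=S RR=S
t=2: FL=S FR=S RL=S RR=S
t=4: FL=S FR=W RL=S RR=W
t=8: FL=W FR=S RL=W RR=S
t=12: FL=S FR=S RL=S RR=S
t=13: FL=S FR=S RL=S RR=S
t=19: FL=S FR=S RL=W RR=S

t=1: phase=(2,6,4,6) vs β=9 → FL=S FR=S RL=S RR=S
t=2: phase=(3,7,5,7) vs β=9 → FL=S FR=S RL=S RR=S
t=4: phase=(5,9,7,9) vs β=9 → FL=S FR=W RL=S RR=W
t=8: phase=(9,1,11,1) vs β=9 → FL=W FR=S RL=W RR=S
t=12: phase=(1,5,3,5) vs β=9 → FL=S FR=S RL=S RR=S
t=13: phase=(2,6,4,6) vs β=9 → FL=S FR=S RL=S RR=S
t=19: phase=(8,0,10,0) vs β=9 → FL=S FR=S RL=W RR=S


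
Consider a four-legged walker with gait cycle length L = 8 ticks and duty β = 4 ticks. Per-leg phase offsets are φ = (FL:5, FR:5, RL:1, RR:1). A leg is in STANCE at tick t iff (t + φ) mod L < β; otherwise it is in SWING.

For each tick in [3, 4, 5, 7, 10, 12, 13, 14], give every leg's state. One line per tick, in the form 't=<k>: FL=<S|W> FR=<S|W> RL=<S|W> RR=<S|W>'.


t=3: phase=(0,0,4,4) vs β=4 → FL=S FR=S RL=W RR=W
t=4: phase=(1,1,5,5) vs β=4 → FL=S FR=S RL=W RR=W
t=5: phase=(2,2,6,6) vs β=4 → FL=S FR=S RL=W RR=W
t=7: phase=(4,4,0,0) vs β=4 → FL=W FR=W RL=S RR=S
t=10: phase=(7,7,3,3) vs β=4 → FL=W FR=W RL=S RR=S
t=12: phase=(1,1,5,5) vs β=4 → FL=S FR=S RL=W RR=W
t=13: phase=(2,2,6,6) vs β=4 → FL=S FR=S RL=W RR=W
t=14: phase=(3,3,7,7) vs β=4 → FL=S FR=S RL=W RR=W

t=3: FL=S FR=S RL=W RR=W
t=4: FL=S FR=S RL=W RR=W
t=5: FL=S FR=S RL=W RR=W
t=7: FL=W FR=W RL=S RR=S
t=10: FL=W FR=W RL=S RR=S
t=12: FL=S FR=S RL=W RR=W
t=13: FL=S FR=S RL=W RR=W
t=14: FL=S FR=S RL=W RR=W


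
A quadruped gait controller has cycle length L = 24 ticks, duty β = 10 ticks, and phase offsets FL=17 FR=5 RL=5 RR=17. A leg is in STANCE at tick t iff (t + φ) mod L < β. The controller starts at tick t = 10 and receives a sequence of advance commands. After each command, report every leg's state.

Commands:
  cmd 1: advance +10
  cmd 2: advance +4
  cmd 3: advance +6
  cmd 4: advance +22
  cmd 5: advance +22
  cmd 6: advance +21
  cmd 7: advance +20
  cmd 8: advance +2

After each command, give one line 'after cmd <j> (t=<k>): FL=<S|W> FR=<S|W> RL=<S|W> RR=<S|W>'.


start t=10: FL=S FR=W RL=W RR=S
cmd 1: advance +10 → t=20, phase=(13,1,1,13) → FL=W FR=S RL=S RR=W
cmd 2: advance +4 → t=24, phase=(17,5,5,17) → FL=W FR=S RL=S RR=W
cmd 3: advance +6 → t=30, phase=(23,11,11,23) → FL=W FR=W RL=W RR=W
cmd 4: advance +22 → t=52, phase=(21,9,9,21) → FL=W FR=S RL=S RR=W
cmd 5: advance +22 → t=74, phase=(19,7,7,19) → FL=W FR=S RL=S RR=W
cmd 6: advance +21 → t=95, phase=(16,4,4,16) → FL=W FR=S RL=S RR=W
cmd 7: advance +20 → t=115, phase=(12,0,0,12) → FL=W FR=S RL=S RR=W
cmd 8: advance +2 → t=117, phase=(14,2,2,14) → FL=W FR=S RL=S RR=W

after cmd 1 (t=20): FL=W FR=S RL=S RR=W
after cmd 2 (t=24): FL=W FR=S RL=S RR=W
after cmd 3 (t=30): FL=W FR=W RL=W RR=W
after cmd 4 (t=52): FL=W FR=S RL=S RR=W
after cmd 5 (t=74): FL=W FR=S RL=S RR=W
after cmd 6 (t=95): FL=W FR=S RL=S RR=W
after cmd 7 (t=115): FL=W FR=S RL=S RR=W
after cmd 8 (t=117): FL=W FR=S RL=S RR=W


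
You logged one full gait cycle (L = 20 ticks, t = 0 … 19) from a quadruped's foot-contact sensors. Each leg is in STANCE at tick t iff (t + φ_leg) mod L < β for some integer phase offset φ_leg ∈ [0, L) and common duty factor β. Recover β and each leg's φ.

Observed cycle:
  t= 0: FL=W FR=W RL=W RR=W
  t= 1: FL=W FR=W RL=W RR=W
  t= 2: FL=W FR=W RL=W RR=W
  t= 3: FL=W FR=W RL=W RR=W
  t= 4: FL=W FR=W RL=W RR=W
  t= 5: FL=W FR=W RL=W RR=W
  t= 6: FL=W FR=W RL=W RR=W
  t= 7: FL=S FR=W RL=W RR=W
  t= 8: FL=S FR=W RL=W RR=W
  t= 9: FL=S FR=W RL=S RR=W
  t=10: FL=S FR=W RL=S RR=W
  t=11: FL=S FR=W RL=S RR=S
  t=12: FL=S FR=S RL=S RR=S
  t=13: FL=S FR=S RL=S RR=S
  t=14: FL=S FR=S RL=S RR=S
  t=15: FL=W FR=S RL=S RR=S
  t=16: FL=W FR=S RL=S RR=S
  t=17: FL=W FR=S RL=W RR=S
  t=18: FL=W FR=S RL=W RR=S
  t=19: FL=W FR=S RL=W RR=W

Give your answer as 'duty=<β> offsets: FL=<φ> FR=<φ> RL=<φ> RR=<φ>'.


duty=8 offsets: FL=13 FR=8 RL=11 RR=9

duty β = stance ticks per leg = 8
FL: stance ticks = 8; W→S at t=7 → φ=13
FR: stance ticks = 8; W→S at t=12 → φ=8
RL: stance ticks = 8; W→S at t=9 → φ=11
RR: stance ticks = 8; W→S at t=11 → φ=9


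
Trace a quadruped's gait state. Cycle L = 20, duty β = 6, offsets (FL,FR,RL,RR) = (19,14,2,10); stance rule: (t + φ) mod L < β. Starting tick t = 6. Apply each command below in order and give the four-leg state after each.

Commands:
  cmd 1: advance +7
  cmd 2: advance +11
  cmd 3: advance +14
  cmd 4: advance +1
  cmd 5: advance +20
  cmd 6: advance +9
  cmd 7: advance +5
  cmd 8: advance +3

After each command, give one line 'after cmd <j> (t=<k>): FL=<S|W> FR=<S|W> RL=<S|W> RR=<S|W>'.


start t=6: FL=S FR=S RL=W RR=W
cmd 1: advance +7 → t=13, phase=(12,7,15,3) → FL=W FR=W RL=W RR=S
cmd 2: advance +11 → t=24, phase=(3,18,6,14) → FL=S FR=W RL=W RR=W
cmd 3: advance +14 → t=38, phase=(17,12,0,8) → FL=W FR=W RL=S RR=W
cmd 4: advance +1 → t=39, phase=(18,13,1,9) → FL=W FR=W RL=S RR=W
cmd 5: advance +20 → t=59, phase=(18,13,1,9) → FL=W FR=W RL=S RR=W
cmd 6: advance +9 → t=68, phase=(7,2,10,18) → FL=W FR=S RL=W RR=W
cmd 7: advance +5 → t=73, phase=(12,7,15,3) → FL=W FR=W RL=W RR=S
cmd 8: advance +3 → t=76, phase=(15,10,18,6) → FL=W FR=W RL=W RR=W

after cmd 1 (t=13): FL=W FR=W RL=W RR=S
after cmd 2 (t=24): FL=S FR=W RL=W RR=W
after cmd 3 (t=38): FL=W FR=W RL=S RR=W
after cmd 4 (t=39): FL=W FR=W RL=S RR=W
after cmd 5 (t=59): FL=W FR=W RL=S RR=W
after cmd 6 (t=68): FL=W FR=S RL=W RR=W
after cmd 7 (t=73): FL=W FR=W RL=W RR=S
after cmd 8 (t=76): FL=W FR=W RL=W RR=W


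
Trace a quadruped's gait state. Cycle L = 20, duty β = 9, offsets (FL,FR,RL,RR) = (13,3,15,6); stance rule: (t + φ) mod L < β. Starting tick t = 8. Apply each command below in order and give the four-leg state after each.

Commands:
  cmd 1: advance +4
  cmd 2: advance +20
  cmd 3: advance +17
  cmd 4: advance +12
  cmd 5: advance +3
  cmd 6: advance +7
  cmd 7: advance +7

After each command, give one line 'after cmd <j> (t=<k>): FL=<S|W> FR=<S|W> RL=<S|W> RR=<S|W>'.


start t=8: FL=S FR=W RL=S RR=W
cmd 1: advance +4 → t=12, phase=(5,15,7,18) → FL=S FR=W RL=S RR=W
cmd 2: advance +20 → t=32, phase=(5,15,7,18) → FL=S FR=W RL=S RR=W
cmd 3: advance +17 → t=49, phase=(2,12,4,15) → FL=S FR=W RL=S RR=W
cmd 4: advance +12 → t=61, phase=(14,4,16,7) → FL=W FR=S RL=W RR=S
cmd 5: advance +3 → t=64, phase=(17,7,19,10) → FL=W FR=S RL=W RR=W
cmd 6: advance +7 → t=71, phase=(4,14,6,17) → FL=S FR=W RL=S RR=W
cmd 7: advance +7 → t=78, phase=(11,1,13,4) → FL=W FR=S RL=W RR=S

after cmd 1 (t=12): FL=S FR=W RL=S RR=W
after cmd 2 (t=32): FL=S FR=W RL=S RR=W
after cmd 3 (t=49): FL=S FR=W RL=S RR=W
after cmd 4 (t=61): FL=W FR=S RL=W RR=S
after cmd 5 (t=64): FL=W FR=S RL=W RR=W
after cmd 6 (t=71): FL=S FR=W RL=S RR=W
after cmd 7 (t=78): FL=W FR=S RL=W RR=S


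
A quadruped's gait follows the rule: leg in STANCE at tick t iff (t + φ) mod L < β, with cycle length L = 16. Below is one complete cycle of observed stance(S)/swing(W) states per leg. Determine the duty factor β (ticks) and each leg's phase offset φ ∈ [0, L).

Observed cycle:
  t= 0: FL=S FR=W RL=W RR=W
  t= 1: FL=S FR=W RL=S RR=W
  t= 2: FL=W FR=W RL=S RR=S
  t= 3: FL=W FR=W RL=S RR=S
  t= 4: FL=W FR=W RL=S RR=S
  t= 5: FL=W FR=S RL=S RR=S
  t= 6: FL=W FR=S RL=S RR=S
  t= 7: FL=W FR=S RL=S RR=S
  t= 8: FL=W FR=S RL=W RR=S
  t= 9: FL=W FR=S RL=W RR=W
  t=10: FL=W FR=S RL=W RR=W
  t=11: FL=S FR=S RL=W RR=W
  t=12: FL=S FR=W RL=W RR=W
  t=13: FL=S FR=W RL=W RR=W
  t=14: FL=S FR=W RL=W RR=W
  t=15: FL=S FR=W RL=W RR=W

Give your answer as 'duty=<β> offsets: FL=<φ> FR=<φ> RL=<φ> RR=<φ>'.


duty β = stance ticks per leg = 7
FL: stance ticks = 7; W→S at t=11 → φ=5
FR: stance ticks = 7; W→S at t=5 → φ=11
RL: stance ticks = 7; W→S at t=1 → φ=15
RR: stance ticks = 7; W→S at t=2 → φ=14

duty=7 offsets: FL=5 FR=11 RL=15 RR=14


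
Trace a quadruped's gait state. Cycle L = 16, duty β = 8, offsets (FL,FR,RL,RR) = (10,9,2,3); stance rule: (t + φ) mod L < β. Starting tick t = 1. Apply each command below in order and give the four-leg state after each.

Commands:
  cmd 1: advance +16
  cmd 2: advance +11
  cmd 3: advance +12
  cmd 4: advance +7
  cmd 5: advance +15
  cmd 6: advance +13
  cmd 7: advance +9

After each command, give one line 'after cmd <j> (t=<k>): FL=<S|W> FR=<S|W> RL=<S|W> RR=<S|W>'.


start t=1: FL=W FR=W RL=S RR=S
cmd 1: advance +16 → t=17, phase=(11,10,3,4) → FL=W FR=W RL=S RR=S
cmd 2: advance +11 → t=28, phase=(6,5,14,15) → FL=S FR=S RL=W RR=W
cmd 3: advance +12 → t=40, phase=(2,1,10,11) → FL=S FR=S RL=W RR=W
cmd 4: advance +7 → t=47, phase=(9,8,1,2) → FL=W FR=W RL=S RR=S
cmd 5: advance +15 → t=62, phase=(8,7,0,1) → FL=W FR=S RL=S RR=S
cmd 6: advance +13 → t=75, phase=(5,4,13,14) → FL=S FR=S RL=W RR=W
cmd 7: advance +9 → t=84, phase=(14,13,6,7) → FL=W FR=W RL=S RR=S

after cmd 1 (t=17): FL=W FR=W RL=S RR=S
after cmd 2 (t=28): FL=S FR=S RL=W RR=W
after cmd 3 (t=40): FL=S FR=S RL=W RR=W
after cmd 4 (t=47): FL=W FR=W RL=S RR=S
after cmd 5 (t=62): FL=W FR=S RL=S RR=S
after cmd 6 (t=75): FL=S FR=S RL=W RR=W
after cmd 7 (t=84): FL=W FR=W RL=S RR=S


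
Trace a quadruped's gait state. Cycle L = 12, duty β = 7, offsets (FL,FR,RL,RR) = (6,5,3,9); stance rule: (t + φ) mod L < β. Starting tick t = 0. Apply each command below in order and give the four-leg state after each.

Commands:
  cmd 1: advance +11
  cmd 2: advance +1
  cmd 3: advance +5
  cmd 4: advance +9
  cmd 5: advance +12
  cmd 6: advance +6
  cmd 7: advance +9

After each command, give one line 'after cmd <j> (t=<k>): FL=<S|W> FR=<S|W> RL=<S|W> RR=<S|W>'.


start t=0: FL=S FR=S RL=S RR=W
cmd 1: advance +11 → t=11, phase=(5,4,2,8) → FL=S FR=S RL=S RR=W
cmd 2: advance +1 → t=12, phase=(6,5,3,9) → FL=S FR=S RL=S RR=W
cmd 3: advance +5 → t=17, phase=(11,10,8,2) → FL=W FR=W RL=W RR=S
cmd 4: advance +9 → t=26, phase=(8,7,5,11) → FL=W FR=W RL=S RR=W
cmd 5: advance +12 → t=38, phase=(8,7,5,11) → FL=W FR=W RL=S RR=W
cmd 6: advance +6 → t=44, phase=(2,1,11,5) → FL=S FR=S RL=W RR=S
cmd 7: advance +9 → t=53, phase=(11,10,8,2) → FL=W FR=W RL=W RR=S

after cmd 1 (t=11): FL=S FR=S RL=S RR=W
after cmd 2 (t=12): FL=S FR=S RL=S RR=W
after cmd 3 (t=17): FL=W FR=W RL=W RR=S
after cmd 4 (t=26): FL=W FR=W RL=S RR=W
after cmd 5 (t=38): FL=W FR=W RL=S RR=W
after cmd 6 (t=44): FL=S FR=S RL=W RR=S
after cmd 7 (t=53): FL=W FR=W RL=W RR=S


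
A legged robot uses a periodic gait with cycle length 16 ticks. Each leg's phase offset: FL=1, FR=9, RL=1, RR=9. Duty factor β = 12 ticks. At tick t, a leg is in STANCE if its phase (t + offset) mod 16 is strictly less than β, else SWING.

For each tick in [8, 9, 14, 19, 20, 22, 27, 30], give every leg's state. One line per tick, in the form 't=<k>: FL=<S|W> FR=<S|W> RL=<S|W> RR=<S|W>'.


t=8: phase=(9,1,9,1) vs β=12 → FL=S FR=S RL=S RR=S
t=9: phase=(10,2,10,2) vs β=12 → FL=S FR=S RL=S RR=S
t=14: phase=(15,7,15,7) vs β=12 → FL=W FR=S RL=W RR=S
t=19: phase=(4,12,4,12) vs β=12 → FL=S FR=W RL=S RR=W
t=20: phase=(5,13,5,13) vs β=12 → FL=S FR=W RL=S RR=W
t=22: phase=(7,15,7,15) vs β=12 → FL=S FR=W RL=S RR=W
t=27: phase=(12,4,12,4) vs β=12 → FL=W FR=S RL=W RR=S
t=30: phase=(15,7,15,7) vs β=12 → FL=W FR=S RL=W RR=S

t=8: FL=S FR=S RL=S RR=S
t=9: FL=S FR=S RL=S RR=S
t=14: FL=W FR=S RL=W RR=S
t=19: FL=S FR=W RL=S RR=W
t=20: FL=S FR=W RL=S RR=W
t=22: FL=S FR=W RL=S RR=W
t=27: FL=W FR=S RL=W RR=S
t=30: FL=W FR=S RL=W RR=S


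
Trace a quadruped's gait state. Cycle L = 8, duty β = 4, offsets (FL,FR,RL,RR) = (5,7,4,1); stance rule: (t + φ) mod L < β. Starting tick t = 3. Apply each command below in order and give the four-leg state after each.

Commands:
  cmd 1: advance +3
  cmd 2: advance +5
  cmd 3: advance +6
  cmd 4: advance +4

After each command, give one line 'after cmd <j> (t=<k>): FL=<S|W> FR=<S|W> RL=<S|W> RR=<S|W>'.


after cmd 1 (t=6): FL=S FR=W RL=S RR=W
after cmd 2 (t=11): FL=S FR=S RL=W RR=W
after cmd 3 (t=17): FL=W FR=S RL=W RR=S
after cmd 4 (t=21): FL=S FR=W RL=S RR=W

start t=3: FL=S FR=S RL=W RR=W
cmd 1: advance +3 → t=6, phase=(3,5,2,7) → FL=S FR=W RL=S RR=W
cmd 2: advance +5 → t=11, phase=(0,2,7,4) → FL=S FR=S RL=W RR=W
cmd 3: advance +6 → t=17, phase=(6,0,5,2) → FL=W FR=S RL=W RR=S
cmd 4: advance +4 → t=21, phase=(2,4,1,6) → FL=S FR=W RL=S RR=W


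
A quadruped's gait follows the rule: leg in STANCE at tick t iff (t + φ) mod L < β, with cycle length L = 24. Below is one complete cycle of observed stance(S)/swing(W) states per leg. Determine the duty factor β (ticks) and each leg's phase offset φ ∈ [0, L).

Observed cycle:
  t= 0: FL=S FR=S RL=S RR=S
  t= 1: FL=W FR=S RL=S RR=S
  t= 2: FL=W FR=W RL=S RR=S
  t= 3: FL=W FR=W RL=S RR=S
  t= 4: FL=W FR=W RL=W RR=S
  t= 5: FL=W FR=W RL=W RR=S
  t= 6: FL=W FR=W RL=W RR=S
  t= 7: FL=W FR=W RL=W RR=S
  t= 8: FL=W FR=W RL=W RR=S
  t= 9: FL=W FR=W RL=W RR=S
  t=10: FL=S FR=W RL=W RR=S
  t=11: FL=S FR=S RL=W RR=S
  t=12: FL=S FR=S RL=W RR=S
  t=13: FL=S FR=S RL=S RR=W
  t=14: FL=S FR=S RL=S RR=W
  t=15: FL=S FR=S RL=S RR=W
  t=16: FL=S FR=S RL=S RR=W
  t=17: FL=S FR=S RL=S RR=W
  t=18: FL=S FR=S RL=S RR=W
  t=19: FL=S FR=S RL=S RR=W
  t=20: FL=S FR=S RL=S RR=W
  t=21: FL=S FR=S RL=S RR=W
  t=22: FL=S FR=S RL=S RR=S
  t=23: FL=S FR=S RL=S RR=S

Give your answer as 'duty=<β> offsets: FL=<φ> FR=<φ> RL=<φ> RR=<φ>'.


duty=15 offsets: FL=14 FR=13 RL=11 RR=2

duty β = stance ticks per leg = 15
FL: stance ticks = 15; W→S at t=10 → φ=14
FR: stance ticks = 15; W→S at t=11 → φ=13
RL: stance ticks = 15; W→S at t=13 → φ=11
RR: stance ticks = 15; W→S at t=22 → φ=2


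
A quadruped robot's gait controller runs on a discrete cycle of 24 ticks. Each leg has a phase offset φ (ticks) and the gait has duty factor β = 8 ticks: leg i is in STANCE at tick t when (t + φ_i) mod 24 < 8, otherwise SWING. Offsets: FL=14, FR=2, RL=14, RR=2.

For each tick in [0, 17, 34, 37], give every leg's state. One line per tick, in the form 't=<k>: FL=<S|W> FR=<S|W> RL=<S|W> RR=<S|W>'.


t=0: phase=(14,2,14,2) vs β=8 → FL=W FR=S RL=W RR=S
t=17: phase=(7,19,7,19) vs β=8 → FL=S FR=W RL=S RR=W
t=34: phase=(0,12,0,12) vs β=8 → FL=S FR=W RL=S RR=W
t=37: phase=(3,15,3,15) vs β=8 → FL=S FR=W RL=S RR=W

t=0: FL=W FR=S RL=W RR=S
t=17: FL=S FR=W RL=S RR=W
t=34: FL=S FR=W RL=S RR=W
t=37: FL=S FR=W RL=S RR=W


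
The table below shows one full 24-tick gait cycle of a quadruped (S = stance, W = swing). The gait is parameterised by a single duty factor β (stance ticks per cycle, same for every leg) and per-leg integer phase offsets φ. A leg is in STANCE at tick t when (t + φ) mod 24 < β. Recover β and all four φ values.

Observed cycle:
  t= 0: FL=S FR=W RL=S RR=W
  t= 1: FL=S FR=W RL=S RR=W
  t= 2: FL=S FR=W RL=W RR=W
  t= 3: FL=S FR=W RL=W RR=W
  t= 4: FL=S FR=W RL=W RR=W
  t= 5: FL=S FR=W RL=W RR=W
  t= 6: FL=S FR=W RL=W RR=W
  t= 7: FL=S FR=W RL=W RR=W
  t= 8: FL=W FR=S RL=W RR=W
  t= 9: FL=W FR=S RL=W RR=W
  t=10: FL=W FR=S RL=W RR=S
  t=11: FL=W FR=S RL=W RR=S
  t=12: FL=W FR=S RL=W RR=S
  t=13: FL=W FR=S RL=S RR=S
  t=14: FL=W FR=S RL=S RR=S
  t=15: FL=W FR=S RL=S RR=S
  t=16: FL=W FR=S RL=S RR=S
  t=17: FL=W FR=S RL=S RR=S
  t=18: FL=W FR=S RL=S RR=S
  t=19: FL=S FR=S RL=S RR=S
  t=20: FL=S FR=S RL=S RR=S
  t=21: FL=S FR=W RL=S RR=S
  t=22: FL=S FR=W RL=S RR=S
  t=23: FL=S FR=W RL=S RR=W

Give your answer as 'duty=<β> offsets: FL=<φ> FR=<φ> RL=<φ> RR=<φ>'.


duty=13 offsets: FL=5 FR=16 RL=11 RR=14

duty β = stance ticks per leg = 13
FL: stance ticks = 13; W→S at t=19 → φ=5
FR: stance ticks = 13; W→S at t=8 → φ=16
RL: stance ticks = 13; W→S at t=13 → φ=11
RR: stance ticks = 13; W→S at t=10 → φ=14


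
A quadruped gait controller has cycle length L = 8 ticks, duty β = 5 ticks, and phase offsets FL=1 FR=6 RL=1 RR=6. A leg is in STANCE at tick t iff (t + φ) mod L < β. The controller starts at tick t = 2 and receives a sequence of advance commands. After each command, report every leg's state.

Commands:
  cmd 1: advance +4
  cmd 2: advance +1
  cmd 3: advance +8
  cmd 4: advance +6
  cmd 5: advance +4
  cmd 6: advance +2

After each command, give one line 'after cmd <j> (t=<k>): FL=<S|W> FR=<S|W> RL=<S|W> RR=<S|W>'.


start t=2: FL=S FR=S RL=S RR=S
cmd 1: advance +4 → t=6, phase=(7,4,7,4) → FL=W FR=S RL=W RR=S
cmd 2: advance +1 → t=7, phase=(0,5,0,5) → FL=S FR=W RL=S RR=W
cmd 3: advance +8 → t=15, phase=(0,5,0,5) → FL=S FR=W RL=S RR=W
cmd 4: advance +6 → t=21, phase=(6,3,6,3) → FL=W FR=S RL=W RR=S
cmd 5: advance +4 → t=25, phase=(2,7,2,7) → FL=S FR=W RL=S RR=W
cmd 6: advance +2 → t=27, phase=(4,1,4,1) → FL=S FR=S RL=S RR=S

after cmd 1 (t=6): FL=W FR=S RL=W RR=S
after cmd 2 (t=7): FL=S FR=W RL=S RR=W
after cmd 3 (t=15): FL=S FR=W RL=S RR=W
after cmd 4 (t=21): FL=W FR=S RL=W RR=S
after cmd 5 (t=25): FL=S FR=W RL=S RR=W
after cmd 6 (t=27): FL=S FR=S RL=S RR=S


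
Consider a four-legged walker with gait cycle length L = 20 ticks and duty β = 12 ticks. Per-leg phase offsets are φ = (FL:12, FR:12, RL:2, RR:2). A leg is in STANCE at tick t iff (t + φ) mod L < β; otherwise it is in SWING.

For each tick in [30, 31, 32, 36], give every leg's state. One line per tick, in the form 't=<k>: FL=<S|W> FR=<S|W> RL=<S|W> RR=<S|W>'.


t=30: phase=(2,2,12,12) vs β=12 → FL=S FR=S RL=W RR=W
t=31: phase=(3,3,13,13) vs β=12 → FL=S FR=S RL=W RR=W
t=32: phase=(4,4,14,14) vs β=12 → FL=S FR=S RL=W RR=W
t=36: phase=(8,8,18,18) vs β=12 → FL=S FR=S RL=W RR=W

t=30: FL=S FR=S RL=W RR=W
t=31: FL=S FR=S RL=W RR=W
t=32: FL=S FR=S RL=W RR=W
t=36: FL=S FR=S RL=W RR=W


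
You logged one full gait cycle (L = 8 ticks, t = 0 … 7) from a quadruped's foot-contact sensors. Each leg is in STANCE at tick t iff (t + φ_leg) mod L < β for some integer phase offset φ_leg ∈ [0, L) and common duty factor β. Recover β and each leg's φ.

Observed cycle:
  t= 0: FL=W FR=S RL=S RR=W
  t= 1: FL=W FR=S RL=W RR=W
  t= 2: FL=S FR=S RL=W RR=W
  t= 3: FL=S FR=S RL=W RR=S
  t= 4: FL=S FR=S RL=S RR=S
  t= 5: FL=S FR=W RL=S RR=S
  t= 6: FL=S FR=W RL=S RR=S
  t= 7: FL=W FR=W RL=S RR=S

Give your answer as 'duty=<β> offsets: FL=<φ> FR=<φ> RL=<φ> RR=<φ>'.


duty=5 offsets: FL=6 FR=0 RL=4 RR=5

duty β = stance ticks per leg = 5
FL: stance ticks = 5; W→S at t=2 → φ=6
FR: stance ticks = 5; W→S at t=0 → φ=0
RL: stance ticks = 5; W→S at t=4 → φ=4
RR: stance ticks = 5; W→S at t=3 → φ=5


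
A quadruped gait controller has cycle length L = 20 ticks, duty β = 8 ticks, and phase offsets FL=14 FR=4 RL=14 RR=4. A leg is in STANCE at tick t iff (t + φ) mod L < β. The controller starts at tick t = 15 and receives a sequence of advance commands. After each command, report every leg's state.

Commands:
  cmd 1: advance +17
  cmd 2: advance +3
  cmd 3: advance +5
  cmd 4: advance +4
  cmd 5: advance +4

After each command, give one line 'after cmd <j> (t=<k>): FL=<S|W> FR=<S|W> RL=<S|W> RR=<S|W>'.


after cmd 1 (t=32): FL=S FR=W RL=S RR=W
after cmd 2 (t=35): FL=W FR=W RL=W RR=W
after cmd 3 (t=40): FL=W FR=S RL=W RR=S
after cmd 4 (t=44): FL=W FR=W RL=W RR=W
after cmd 5 (t=48): FL=S FR=W RL=S RR=W

start t=15: FL=W FR=W RL=W RR=W
cmd 1: advance +17 → t=32, phase=(6,16,6,16) → FL=S FR=W RL=S RR=W
cmd 2: advance +3 → t=35, phase=(9,19,9,19) → FL=W FR=W RL=W RR=W
cmd 3: advance +5 → t=40, phase=(14,4,14,4) → FL=W FR=S RL=W RR=S
cmd 4: advance +4 → t=44, phase=(18,8,18,8) → FL=W FR=W RL=W RR=W
cmd 5: advance +4 → t=48, phase=(2,12,2,12) → FL=S FR=W RL=S RR=W


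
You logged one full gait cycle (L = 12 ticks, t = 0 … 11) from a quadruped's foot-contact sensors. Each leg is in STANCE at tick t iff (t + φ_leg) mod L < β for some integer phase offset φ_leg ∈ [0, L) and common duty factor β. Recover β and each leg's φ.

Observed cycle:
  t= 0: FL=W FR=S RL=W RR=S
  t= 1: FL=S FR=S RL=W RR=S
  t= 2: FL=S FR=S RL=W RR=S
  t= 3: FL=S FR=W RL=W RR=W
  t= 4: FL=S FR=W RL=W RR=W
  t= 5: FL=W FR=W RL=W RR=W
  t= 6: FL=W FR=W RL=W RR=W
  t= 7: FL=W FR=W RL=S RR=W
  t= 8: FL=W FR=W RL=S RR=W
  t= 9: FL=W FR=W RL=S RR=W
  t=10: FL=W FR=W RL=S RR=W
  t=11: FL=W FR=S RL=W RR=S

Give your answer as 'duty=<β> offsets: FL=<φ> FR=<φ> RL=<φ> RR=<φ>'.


duty β = stance ticks per leg = 4
FL: stance ticks = 4; W→S at t=1 → φ=11
FR: stance ticks = 4; W→S at t=11 → φ=1
RL: stance ticks = 4; W→S at t=7 → φ=5
RR: stance ticks = 4; W→S at t=11 → φ=1

duty=4 offsets: FL=11 FR=1 RL=5 RR=1


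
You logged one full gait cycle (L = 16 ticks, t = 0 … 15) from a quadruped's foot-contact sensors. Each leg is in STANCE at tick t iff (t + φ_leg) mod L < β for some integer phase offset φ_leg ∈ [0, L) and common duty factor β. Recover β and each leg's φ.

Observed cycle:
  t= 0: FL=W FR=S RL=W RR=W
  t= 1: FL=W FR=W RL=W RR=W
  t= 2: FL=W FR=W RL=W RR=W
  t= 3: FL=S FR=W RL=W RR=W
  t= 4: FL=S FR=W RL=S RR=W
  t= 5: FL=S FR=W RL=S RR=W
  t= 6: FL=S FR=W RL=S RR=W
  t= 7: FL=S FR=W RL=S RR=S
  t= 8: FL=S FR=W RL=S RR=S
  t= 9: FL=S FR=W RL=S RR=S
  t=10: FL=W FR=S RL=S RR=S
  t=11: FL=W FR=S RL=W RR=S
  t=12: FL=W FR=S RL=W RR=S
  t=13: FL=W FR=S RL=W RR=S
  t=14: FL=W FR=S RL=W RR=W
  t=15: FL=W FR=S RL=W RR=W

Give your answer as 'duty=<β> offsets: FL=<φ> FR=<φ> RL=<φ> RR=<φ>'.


duty β = stance ticks per leg = 7
FL: stance ticks = 7; W→S at t=3 → φ=13
FR: stance ticks = 7; W→S at t=10 → φ=6
RL: stance ticks = 7; W→S at t=4 → φ=12
RR: stance ticks = 7; W→S at t=7 → φ=9

duty=7 offsets: FL=13 FR=6 RL=12 RR=9


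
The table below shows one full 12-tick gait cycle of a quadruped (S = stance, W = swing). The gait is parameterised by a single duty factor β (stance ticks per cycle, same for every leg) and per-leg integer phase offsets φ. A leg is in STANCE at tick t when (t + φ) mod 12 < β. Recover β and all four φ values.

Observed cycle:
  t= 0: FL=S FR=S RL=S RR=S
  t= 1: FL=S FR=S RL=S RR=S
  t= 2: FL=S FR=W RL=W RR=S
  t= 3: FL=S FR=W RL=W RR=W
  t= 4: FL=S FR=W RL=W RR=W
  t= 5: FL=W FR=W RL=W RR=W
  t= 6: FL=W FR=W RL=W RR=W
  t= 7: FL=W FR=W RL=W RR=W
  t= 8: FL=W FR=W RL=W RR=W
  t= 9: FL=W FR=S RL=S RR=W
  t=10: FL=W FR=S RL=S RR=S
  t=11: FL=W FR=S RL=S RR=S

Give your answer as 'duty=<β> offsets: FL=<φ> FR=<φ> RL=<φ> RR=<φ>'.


duty β = stance ticks per leg = 5
FL: stance ticks = 5; W→S at t=0 → φ=0
FR: stance ticks = 5; W→S at t=9 → φ=3
RL: stance ticks = 5; W→S at t=9 → φ=3
RR: stance ticks = 5; W→S at t=10 → φ=2

duty=5 offsets: FL=0 FR=3 RL=3 RR=2


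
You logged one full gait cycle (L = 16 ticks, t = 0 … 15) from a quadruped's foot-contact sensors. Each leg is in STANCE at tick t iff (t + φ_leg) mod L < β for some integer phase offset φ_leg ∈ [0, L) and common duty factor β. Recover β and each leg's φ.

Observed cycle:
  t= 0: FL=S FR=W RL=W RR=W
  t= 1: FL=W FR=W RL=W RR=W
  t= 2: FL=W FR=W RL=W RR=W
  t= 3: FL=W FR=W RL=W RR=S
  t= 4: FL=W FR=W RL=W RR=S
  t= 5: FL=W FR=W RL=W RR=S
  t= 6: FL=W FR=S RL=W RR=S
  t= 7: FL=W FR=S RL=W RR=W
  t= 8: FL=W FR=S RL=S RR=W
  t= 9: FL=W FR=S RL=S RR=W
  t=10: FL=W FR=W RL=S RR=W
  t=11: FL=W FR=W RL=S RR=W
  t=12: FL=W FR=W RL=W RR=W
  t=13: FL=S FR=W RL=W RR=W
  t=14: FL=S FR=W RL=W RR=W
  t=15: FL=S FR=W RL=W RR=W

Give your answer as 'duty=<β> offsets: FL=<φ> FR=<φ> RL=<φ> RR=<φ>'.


duty=4 offsets: FL=3 FR=10 RL=8 RR=13

duty β = stance ticks per leg = 4
FL: stance ticks = 4; W→S at t=13 → φ=3
FR: stance ticks = 4; W→S at t=6 → φ=10
RL: stance ticks = 4; W→S at t=8 → φ=8
RR: stance ticks = 4; W→S at t=3 → φ=13


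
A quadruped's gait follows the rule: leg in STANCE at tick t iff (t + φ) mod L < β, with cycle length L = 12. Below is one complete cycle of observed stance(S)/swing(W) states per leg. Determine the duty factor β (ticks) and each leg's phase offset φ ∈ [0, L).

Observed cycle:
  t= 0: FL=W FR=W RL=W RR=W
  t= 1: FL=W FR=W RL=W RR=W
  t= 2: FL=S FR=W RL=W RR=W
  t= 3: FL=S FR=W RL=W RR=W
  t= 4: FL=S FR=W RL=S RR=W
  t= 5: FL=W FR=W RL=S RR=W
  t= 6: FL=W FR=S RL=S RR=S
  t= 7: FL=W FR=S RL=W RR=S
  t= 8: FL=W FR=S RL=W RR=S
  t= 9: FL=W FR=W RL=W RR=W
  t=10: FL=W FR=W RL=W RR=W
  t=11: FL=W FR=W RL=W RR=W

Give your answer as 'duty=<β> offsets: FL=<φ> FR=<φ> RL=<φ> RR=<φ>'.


duty=3 offsets: FL=10 FR=6 RL=8 RR=6

duty β = stance ticks per leg = 3
FL: stance ticks = 3; W→S at t=2 → φ=10
FR: stance ticks = 3; W→S at t=6 → φ=6
RL: stance ticks = 3; W→S at t=4 → φ=8
RR: stance ticks = 3; W→S at t=6 → φ=6


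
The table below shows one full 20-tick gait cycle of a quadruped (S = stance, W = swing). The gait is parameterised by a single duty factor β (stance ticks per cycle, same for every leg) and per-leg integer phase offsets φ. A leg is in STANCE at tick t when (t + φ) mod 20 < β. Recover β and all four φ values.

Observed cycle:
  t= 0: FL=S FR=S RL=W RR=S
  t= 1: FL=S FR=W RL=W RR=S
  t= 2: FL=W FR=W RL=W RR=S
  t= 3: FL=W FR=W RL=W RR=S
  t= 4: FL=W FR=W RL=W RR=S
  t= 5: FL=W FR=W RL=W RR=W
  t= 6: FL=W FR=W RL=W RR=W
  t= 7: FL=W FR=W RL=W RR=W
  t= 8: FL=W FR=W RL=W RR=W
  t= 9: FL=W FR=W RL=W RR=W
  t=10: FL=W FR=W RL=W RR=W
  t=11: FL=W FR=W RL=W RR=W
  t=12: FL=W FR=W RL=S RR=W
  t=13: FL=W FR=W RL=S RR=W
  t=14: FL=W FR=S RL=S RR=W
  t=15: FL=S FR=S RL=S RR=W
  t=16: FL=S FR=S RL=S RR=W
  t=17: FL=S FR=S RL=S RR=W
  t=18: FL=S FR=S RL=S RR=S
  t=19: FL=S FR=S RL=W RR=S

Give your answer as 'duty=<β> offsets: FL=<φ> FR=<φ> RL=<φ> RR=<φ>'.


duty=7 offsets: FL=5 FR=6 RL=8 RR=2

duty β = stance ticks per leg = 7
FL: stance ticks = 7; W→S at t=15 → φ=5
FR: stance ticks = 7; W→S at t=14 → φ=6
RL: stance ticks = 7; W→S at t=12 → φ=8
RR: stance ticks = 7; W→S at t=18 → φ=2


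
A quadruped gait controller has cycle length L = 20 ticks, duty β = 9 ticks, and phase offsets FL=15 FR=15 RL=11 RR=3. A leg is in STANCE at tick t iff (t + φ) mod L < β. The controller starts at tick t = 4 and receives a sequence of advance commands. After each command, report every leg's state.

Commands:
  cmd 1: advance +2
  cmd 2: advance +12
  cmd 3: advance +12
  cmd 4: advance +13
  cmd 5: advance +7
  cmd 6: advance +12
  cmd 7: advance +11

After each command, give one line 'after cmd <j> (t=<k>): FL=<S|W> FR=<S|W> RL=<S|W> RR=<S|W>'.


after cmd 1 (t=6): FL=S FR=S RL=W RR=W
after cmd 2 (t=18): FL=W FR=W RL=W RR=S
after cmd 3 (t=30): FL=S FR=S RL=S RR=W
after cmd 4 (t=43): FL=W FR=W RL=W RR=S
after cmd 5 (t=50): FL=S FR=S RL=S RR=W
after cmd 6 (t=62): FL=W FR=W RL=W RR=S
after cmd 7 (t=73): FL=S FR=S RL=S RR=W

start t=4: FL=W FR=W RL=W RR=S
cmd 1: advance +2 → t=6, phase=(1,1,17,9) → FL=S FR=S RL=W RR=W
cmd 2: advance +12 → t=18, phase=(13,13,9,1) → FL=W FR=W RL=W RR=S
cmd 3: advance +12 → t=30, phase=(5,5,1,13) → FL=S FR=S RL=S RR=W
cmd 4: advance +13 → t=43, phase=(18,18,14,6) → FL=W FR=W RL=W RR=S
cmd 5: advance +7 → t=50, phase=(5,5,1,13) → FL=S FR=S RL=S RR=W
cmd 6: advance +12 → t=62, phase=(17,17,13,5) → FL=W FR=W RL=W RR=S
cmd 7: advance +11 → t=73, phase=(8,8,4,16) → FL=S FR=S RL=S RR=W


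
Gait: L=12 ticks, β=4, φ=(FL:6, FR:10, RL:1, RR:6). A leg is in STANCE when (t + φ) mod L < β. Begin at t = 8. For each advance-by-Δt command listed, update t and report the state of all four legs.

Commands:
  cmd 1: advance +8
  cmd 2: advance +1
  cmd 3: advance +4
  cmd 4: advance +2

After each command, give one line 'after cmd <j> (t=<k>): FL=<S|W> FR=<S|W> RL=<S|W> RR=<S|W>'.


start t=8: FL=S FR=W RL=W RR=S
cmd 1: advance +8 → t=16, phase=(10,2,5,10) → FL=W FR=S RL=W RR=W
cmd 2: advance +1 → t=17, phase=(11,3,6,11) → FL=W FR=S RL=W RR=W
cmd 3: advance +4 → t=21, phase=(3,7,10,3) → FL=S FR=W RL=W RR=S
cmd 4: advance +2 → t=23, phase=(5,9,0,5) → FL=W FR=W RL=S RR=W

after cmd 1 (t=16): FL=W FR=S RL=W RR=W
after cmd 2 (t=17): FL=W FR=S RL=W RR=W
after cmd 3 (t=21): FL=S FR=W RL=W RR=S
after cmd 4 (t=23): FL=W FR=W RL=S RR=W


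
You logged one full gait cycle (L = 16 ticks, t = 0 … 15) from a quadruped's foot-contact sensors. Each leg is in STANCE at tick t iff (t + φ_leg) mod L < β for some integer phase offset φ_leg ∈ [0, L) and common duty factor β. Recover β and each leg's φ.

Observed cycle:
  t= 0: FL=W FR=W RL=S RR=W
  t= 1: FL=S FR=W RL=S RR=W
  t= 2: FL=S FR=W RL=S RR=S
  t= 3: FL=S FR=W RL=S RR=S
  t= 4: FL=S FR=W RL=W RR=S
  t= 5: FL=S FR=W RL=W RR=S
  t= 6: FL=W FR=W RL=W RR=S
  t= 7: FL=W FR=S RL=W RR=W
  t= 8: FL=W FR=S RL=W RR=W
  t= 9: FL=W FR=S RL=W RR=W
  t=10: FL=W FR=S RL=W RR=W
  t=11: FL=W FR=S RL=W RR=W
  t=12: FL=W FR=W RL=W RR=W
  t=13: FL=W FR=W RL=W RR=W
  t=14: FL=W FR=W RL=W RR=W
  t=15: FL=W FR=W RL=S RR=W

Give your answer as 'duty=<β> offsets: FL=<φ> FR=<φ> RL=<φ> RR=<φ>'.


duty β = stance ticks per leg = 5
FL: stance ticks = 5; W→S at t=1 → φ=15
FR: stance ticks = 5; W→S at t=7 → φ=9
RL: stance ticks = 5; W→S at t=15 → φ=1
RR: stance ticks = 5; W→S at t=2 → φ=14

duty=5 offsets: FL=15 FR=9 RL=1 RR=14


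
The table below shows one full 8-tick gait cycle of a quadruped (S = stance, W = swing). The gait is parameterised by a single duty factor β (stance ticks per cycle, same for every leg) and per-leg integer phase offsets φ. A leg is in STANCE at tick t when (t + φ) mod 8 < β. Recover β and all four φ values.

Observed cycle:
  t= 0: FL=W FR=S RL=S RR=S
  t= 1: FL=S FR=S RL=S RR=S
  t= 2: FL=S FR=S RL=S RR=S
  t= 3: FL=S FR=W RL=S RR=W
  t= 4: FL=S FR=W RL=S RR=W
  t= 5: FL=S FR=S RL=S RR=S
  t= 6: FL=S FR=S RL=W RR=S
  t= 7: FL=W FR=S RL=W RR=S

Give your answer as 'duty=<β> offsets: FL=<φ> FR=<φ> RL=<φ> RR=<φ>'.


duty β = stance ticks per leg = 6
FL: stance ticks = 6; W→S at t=1 → φ=7
FR: stance ticks = 6; W→S at t=5 → φ=3
RL: stance ticks = 6; W→S at t=0 → φ=0
RR: stance ticks = 6; W→S at t=5 → φ=3

duty=6 offsets: FL=7 FR=3 RL=0 RR=3


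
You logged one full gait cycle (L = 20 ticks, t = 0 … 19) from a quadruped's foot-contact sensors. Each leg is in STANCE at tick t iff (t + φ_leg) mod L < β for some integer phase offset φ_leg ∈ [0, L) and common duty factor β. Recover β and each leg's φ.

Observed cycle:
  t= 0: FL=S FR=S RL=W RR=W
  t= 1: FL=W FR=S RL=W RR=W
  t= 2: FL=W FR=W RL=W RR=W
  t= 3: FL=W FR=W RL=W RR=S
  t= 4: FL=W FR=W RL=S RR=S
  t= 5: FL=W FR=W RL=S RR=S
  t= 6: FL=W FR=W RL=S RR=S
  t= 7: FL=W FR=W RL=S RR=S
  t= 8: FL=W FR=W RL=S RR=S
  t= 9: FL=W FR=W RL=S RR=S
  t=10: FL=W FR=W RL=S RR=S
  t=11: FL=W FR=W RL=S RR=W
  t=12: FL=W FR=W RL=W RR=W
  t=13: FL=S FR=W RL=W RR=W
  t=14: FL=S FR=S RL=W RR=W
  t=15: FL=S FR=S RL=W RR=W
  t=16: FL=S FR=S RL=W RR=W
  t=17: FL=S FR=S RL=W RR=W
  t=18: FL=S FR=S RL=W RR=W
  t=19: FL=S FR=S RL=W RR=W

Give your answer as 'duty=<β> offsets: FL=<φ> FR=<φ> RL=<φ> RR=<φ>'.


duty β = stance ticks per leg = 8
FL: stance ticks = 8; W→S at t=13 → φ=7
FR: stance ticks = 8; W→S at t=14 → φ=6
RL: stance ticks = 8; W→S at t=4 → φ=16
RR: stance ticks = 8; W→S at t=3 → φ=17

duty=8 offsets: FL=7 FR=6 RL=16 RR=17


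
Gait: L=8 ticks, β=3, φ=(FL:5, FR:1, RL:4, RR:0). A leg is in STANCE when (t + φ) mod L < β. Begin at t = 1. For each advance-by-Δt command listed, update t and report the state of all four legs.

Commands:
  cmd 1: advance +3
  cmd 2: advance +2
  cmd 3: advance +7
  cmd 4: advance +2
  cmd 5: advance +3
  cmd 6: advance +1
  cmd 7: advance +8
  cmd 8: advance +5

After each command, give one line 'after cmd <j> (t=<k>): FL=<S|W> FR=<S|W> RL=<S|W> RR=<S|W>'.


after cmd 1 (t=4): FL=S FR=W RL=S RR=W
after cmd 2 (t=6): FL=W FR=W RL=S RR=W
after cmd 3 (t=13): FL=S FR=W RL=S RR=W
after cmd 4 (t=15): FL=W FR=S RL=W RR=W
after cmd 5 (t=18): FL=W FR=W RL=W RR=S
after cmd 6 (t=19): FL=S FR=W RL=W RR=W
after cmd 7 (t=27): FL=S FR=W RL=W RR=W
after cmd 8 (t=32): FL=W FR=S RL=W RR=S

start t=1: FL=W FR=S RL=W RR=S
cmd 1: advance +3 → t=4, phase=(1,5,0,4) → FL=S FR=W RL=S RR=W
cmd 2: advance +2 → t=6, phase=(3,7,2,6) → FL=W FR=W RL=S RR=W
cmd 3: advance +7 → t=13, phase=(2,6,1,5) → FL=S FR=W RL=S RR=W
cmd 4: advance +2 → t=15, phase=(4,0,3,7) → FL=W FR=S RL=W RR=W
cmd 5: advance +3 → t=18, phase=(7,3,6,2) → FL=W FR=W RL=W RR=S
cmd 6: advance +1 → t=19, phase=(0,4,7,3) → FL=S FR=W RL=W RR=W
cmd 7: advance +8 → t=27, phase=(0,4,7,3) → FL=S FR=W RL=W RR=W
cmd 8: advance +5 → t=32, phase=(5,1,4,0) → FL=W FR=S RL=W RR=S
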